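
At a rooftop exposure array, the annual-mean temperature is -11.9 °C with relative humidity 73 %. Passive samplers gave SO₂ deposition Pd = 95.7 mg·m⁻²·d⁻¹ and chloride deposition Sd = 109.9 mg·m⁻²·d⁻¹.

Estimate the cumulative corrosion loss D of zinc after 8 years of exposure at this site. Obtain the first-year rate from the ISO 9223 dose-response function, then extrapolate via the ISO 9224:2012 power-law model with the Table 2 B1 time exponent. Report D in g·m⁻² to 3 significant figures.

D(8) = 52.9 g·m⁻²

zinc: T≤10 °C ⇒ hinge +0.038·(-11.9−10) = -0.8322
  sulphur-dioxide contribution → 1.2 μm/a
  chloride contribution → 0.1662 μm/a
  ⇒ r_corr(zinc) = 1.366 μm/a
Long-term exponent b (ISO 9224 Table 2, B1) = 0.813
  D(8) = 1.366 × 8^0.813 = 1.366 × 5.423 = 7.408 μm
  Mass loss = 7.408 μm × 7.14 g/cm³ = 52.89 g·m⁻²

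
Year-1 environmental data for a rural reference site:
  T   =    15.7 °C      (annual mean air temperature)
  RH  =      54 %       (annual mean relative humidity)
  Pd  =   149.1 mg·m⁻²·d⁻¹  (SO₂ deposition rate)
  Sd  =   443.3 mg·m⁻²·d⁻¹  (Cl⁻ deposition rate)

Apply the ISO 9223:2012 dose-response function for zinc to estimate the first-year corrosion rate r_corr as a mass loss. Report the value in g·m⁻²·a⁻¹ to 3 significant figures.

r_corr = 30.2 g·m⁻²·a⁻¹

zinc: f(T) = -0.071·(T−10) [T>10 °C] = -0.4047
  sulphur-dioxide contribution → 0.9331 μm/a
  chloride contribution → 3.302 μm/a
  total first-year rate 4.236 μm/a
Convert to mass loss: 4.236 μm/a × 7.14 g/cm³ = 30.24 g·m⁻²·a⁻¹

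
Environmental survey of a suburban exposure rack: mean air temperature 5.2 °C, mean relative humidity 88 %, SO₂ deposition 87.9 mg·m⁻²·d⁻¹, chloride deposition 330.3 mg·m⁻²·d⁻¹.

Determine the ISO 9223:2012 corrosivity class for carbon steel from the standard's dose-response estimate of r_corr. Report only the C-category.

carbon steel: temperature factor f = +0.150·(-4.8) = -0.7200
  sulphur-dioxide contribution → 51.35 μm/a
  chloride contribution → 83.53 μm/a
  ⇒ r_corr(carbon steel) = 134.9 μm/a
ISO 9223 Table 2 (carbon steel): 80 < 135 ≤ 200 μm/a ⇒ C5

C5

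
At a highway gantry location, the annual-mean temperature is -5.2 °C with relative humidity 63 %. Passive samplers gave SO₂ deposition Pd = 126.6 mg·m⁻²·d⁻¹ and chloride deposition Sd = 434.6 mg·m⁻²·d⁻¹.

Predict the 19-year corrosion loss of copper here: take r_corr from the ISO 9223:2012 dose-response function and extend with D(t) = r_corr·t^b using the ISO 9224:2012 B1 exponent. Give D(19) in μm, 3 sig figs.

copper: f(T) = +0.126·(T−10) [T≤10 °C] = -1.9152
  Pd branch = 0.0053·Pd^0.26·e^(0.059·RH+f) = 0.1131 μm/a
  Sd branch = 0.01025·Sd^0.27·e^(0.036·RH+0.049·T) = 0.3957 μm/a
  sum: 0.1131 + 0.3957 → r_corr = 0.5088 μm/a
Long-term exponent b (ISO 9224 Table 2, B1) = 0.667
  D(19) = 0.5088 × 19^0.667 = 0.5088 × 7.127 = 3.626 μm

D(19) = 3.63 μm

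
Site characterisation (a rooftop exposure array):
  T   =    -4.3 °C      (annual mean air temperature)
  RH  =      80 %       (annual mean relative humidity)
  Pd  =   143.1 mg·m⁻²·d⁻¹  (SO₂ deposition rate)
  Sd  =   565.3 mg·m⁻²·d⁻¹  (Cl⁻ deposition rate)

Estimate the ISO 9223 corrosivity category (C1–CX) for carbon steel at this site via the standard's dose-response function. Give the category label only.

carbon steel: f(T) = +0.150·(T−10) [T≤10 °C] = -2.1450
  SO₂ term: 1.77·143.1^0.52·exp(0.02·80-2.1450) = 13.56
  Cl⁻ term: 0.102·565.3^0.62·exp(0.033·80+0.04·-4.3) = 61.21
  sum: 13.56 + 61.21 → r_corr = 74.77 μm/a
ISO 9223 Table 2 (carbon steel): 50 < 74.8 ≤ 80 μm/a ⇒ C4

C4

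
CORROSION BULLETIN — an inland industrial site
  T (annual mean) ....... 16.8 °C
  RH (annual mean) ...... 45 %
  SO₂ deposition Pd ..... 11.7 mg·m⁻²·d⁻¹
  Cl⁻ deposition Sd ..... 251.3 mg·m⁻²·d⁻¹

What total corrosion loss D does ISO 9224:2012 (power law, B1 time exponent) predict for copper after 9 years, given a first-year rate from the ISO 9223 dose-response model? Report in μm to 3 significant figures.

D(9) = 2.63 μm

copper: temperature factor f = -0.080·(6.8) = -0.5440
  SO₂ term: 0.0053·11.7^0.26·exp(0.059·45-0.5440) = 0.08295
  Sd branch = 0.01025·Sd^0.27·e^(0.036·RH+0.049·T) = 0.5246 μm/a
  r_corr = 0.08295 + 0.5246 = 0.6076 μm/a
ISO 9224: D(t) = r_corr · t^b with b = 0.667 (copper, B1)
  D(9) = 0.6076 × 9^0.667 = 0.6076 × 4.33 = 2.631 μm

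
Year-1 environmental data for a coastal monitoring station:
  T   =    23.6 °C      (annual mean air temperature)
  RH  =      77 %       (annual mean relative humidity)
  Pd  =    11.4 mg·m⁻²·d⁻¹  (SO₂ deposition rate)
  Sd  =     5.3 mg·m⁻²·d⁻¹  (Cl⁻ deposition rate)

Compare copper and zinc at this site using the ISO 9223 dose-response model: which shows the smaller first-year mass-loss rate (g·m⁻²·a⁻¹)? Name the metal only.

zinc

copper: temperature factor f = -0.080·(13.6) = -1.0880
  Pd branch = 0.0053·Pd^0.26·e^(0.059·RH+f) = 0.3159 μm/a
  Cl⁻ term: 0.01025·5.3^0.27·exp(0.036·77+0.049·23.6) = 0.8173
  sum: 0.3159 + 0.8173 → r_corr = 1.133 μm/a
  mass loss = 1.133 μm/a × 8.96 g/cm³ = 10.15 g·m⁻²·a⁻¹
zinc: temperature factor f = -0.071·(13.6) = -0.9656
  SO₂ term: 0.0129·11.4^0.44·exp(0.046·77-0.9656) = 0.4949
  Sd branch = 0.0175·Sd^0.57·e^(0.008·RH+0.085·T) = 0.6232 μm/a
  r_corr = 0.4949 + 0.6232 = 1.118 μm/a
  mass loss = 1.118 μm/a × 7.14 g/cm³ = 7.983 g·m⁻²·a⁻¹
Ordering by g·m⁻²·a⁻¹: copper (10.2) > zinc (7.98)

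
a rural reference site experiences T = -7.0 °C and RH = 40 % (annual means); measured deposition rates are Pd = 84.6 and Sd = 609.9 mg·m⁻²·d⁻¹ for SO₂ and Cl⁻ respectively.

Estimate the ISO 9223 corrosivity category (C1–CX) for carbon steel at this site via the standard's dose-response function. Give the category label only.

carbon steel: f(T) = +0.150·(T−10) [T≤10 °C] = -2.5500
  Pd branch = 1.77·Pd^0.52·e^(0.02·RH+f) = 3.092 μm/a
  Cl⁻ term: 0.102·609.9^0.62·exp(0.033·40+0.04·-7.0) = 15.39
  r_corr = 3.092 + 15.39 = 18.48 μm/a
Category bounds: 1.3…25 μm/a bracket r_corr ⇒ C2

C2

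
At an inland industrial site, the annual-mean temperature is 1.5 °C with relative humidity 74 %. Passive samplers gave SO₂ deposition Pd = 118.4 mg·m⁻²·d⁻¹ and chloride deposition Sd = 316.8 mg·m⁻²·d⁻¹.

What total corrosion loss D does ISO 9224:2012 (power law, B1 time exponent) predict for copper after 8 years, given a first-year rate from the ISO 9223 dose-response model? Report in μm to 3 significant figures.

D(8) = 4.98 μm

copper: temperature factor f = +0.126·(-8.5) = -1.0710
  sulphur-dioxide contribution → 0.4947 μm/a
  chloride contribution → 0.7496 μm/a
  ⇒ r_corr(copper) = 1.244 μm/a
Power-law: D(8) = r_corr · 8^0.667
  D(8) = 1.244 × 8^0.667 = 1.244 × 4.003 = 4.981 μm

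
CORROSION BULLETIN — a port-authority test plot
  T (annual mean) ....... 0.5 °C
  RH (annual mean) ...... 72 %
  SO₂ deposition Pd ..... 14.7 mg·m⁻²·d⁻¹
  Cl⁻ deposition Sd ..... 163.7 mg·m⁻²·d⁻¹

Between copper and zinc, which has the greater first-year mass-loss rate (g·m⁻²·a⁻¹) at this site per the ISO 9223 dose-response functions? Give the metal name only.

copper: T≤10 °C ⇒ hinge +0.126·(0.5−10) = -1.1970
  Pd branch = 0.0053·Pd^0.26·e^(0.059·RH+f) = 0.2253 μm/a
  Cl⁻ term: 0.01025·163.7^0.27·exp(0.036·72+0.049·0.5) = 0.5557
  r_corr = 0.2253 + 0.5557 = 0.781 μm/a
  mass loss = 0.781 μm/a × 8.96 g/cm³ = 6.998 g·m⁻²·a⁻¹
zinc: f(T) = +0.038·(T−10) [T≤10 °C] = -0.3610
  SO₂ term: 0.0129·14.7^0.44·exp(0.046·72-0.3610) = 0.805
  Cl⁻ term: 0.0175·163.7^0.57·exp(0.008·72+0.085·0.5) = 0.5938
  r_corr = 0.805 + 0.5938 = 1.399 μm/a
  mass loss = 1.399 μm/a × 7.14 g/cm³ = 9.988 g·m⁻²·a⁻¹
Ordering by g·m⁻²·a⁻¹: zinc (9.99) > copper (7)

zinc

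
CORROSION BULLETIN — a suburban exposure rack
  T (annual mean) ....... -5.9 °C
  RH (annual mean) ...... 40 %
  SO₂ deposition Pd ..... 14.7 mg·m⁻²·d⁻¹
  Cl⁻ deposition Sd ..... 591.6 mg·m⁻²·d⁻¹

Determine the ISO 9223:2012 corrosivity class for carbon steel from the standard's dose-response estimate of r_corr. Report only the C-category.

C2

carbon steel: f(T) = +0.150·(T−10) [T≤10 °C] = -2.3850
  sulphur-dioxide contribution → 1.468 μm/a
  chloride contribution → 15.78 μm/a
  ⇒ r_corr(carbon steel) = 17.24 μm/a
ISO 9223 Table 2 (carbon steel): 1.3 < 17.2 ≤ 25 μm/a ⇒ C2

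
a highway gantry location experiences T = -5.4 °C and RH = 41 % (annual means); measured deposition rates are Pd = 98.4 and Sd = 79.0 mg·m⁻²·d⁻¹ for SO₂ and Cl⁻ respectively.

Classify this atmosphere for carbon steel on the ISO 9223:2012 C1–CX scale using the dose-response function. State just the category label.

C2

carbon steel: f(T) = +0.150·(T−10) [T≤10 °C] = -2.3100
  Pd branch = 1.77·Pd^0.52·e^(0.02·RH+f) = 4.337 μm/a
  Sd branch = 0.102·Sd^0.62·e^(0.033·RH+0.04·T) = 4.774 μm/a
  r_corr = 4.337 + 4.774 = 9.112 μm/a
ISO 9223 Table 2 (carbon steel): 1.3 < 9.11 ≤ 25 μm/a ⇒ C2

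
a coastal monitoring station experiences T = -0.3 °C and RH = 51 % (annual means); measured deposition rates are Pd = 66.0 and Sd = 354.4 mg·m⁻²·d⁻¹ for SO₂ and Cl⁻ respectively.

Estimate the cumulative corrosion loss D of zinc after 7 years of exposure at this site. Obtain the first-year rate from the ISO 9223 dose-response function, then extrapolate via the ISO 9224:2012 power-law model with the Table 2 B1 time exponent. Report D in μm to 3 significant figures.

D(7) = 6.34 μm

zinc: temperature factor f = +0.038·(-10.3) = -0.3914
  sulphur-dioxide contribution → 0.5755 μm/a
  chloride contribution → 0.7284 μm/a
  ⇒ r_corr(zinc) = 1.304 μm/a
ISO 9224: D(t) = r_corr · t^b with b = 0.813 (zinc, B1)
  D(7) = 1.304 × 7^0.813 = 1.304 × 4.865 = 6.343 μm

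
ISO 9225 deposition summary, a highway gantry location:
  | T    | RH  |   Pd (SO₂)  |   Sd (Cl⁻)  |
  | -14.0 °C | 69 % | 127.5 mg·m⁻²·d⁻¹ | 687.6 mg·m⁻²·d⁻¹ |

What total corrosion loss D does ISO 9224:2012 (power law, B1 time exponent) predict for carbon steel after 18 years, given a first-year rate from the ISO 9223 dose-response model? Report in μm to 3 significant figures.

carbon steel: T≤10 °C ⇒ hinge +0.150·(-14.0−10) = -3.6000
  SO₂ term: 1.77·127.5^0.52·exp(0.02·69-3.6000) = 2.392
  Cl⁻ term: 0.102·687.6^0.62·exp(0.033·69+0.04·-14.0) = 32.62
  sum: 2.392 + 32.62 → r_corr = 35.01 μm/a
ISO 9224: D(t) = r_corr · t^b with b = 0.523 (carbon steel, B1)
  D(18) = 35.01 × 18^0.523 = 35.01 × 4.534 = 158.7 μm

D(18) = 159 μm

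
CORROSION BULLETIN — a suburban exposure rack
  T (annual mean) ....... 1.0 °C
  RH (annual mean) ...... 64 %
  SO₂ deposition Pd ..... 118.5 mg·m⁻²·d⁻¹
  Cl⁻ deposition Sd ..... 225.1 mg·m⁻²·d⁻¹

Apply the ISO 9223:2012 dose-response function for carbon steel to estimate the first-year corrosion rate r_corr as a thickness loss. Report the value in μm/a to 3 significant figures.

r_corr = 45.0 μm/a

carbon steel: f(T) = +0.150·(T−10) [T≤10 °C] = -1.3500
  sulphur-dioxide contribution → 19.77 μm/a
  chloride contribution → 25.22 μm/a
  total first-year rate 44.98 μm/a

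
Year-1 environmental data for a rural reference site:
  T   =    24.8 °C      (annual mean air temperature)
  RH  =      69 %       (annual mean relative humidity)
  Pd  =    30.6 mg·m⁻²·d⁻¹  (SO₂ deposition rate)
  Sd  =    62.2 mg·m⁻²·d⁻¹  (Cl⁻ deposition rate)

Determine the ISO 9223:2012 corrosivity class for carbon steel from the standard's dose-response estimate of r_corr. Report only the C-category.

carbon steel: T>10 °C ⇒ hinge -0.054·(24.8−10) = -0.7992
  sulphur-dioxide contribution → 18.74 μm/a
  chloride contribution → 34.71 μm/a
  ⇒ r_corr(carbon steel) = 53.45 μm/a
Category bounds: 50…80 μm/a bracket r_corr ⇒ C4

C4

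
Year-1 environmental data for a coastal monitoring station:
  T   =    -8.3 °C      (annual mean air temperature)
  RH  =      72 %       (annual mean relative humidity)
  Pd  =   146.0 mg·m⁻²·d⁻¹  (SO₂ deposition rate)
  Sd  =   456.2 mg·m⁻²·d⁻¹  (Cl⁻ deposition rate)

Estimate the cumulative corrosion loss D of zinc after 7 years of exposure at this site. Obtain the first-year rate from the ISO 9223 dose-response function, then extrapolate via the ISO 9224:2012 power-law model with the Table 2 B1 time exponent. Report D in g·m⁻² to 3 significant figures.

D(7) = 72.5 g·m⁻²

zinc: T≤10 °C ⇒ hinge +0.038·(-8.3−10) = -0.6954
  SO₂ term: 0.0129·146.0^0.44·exp(0.046·72-0.6954) = 1.582
  Cl⁻ term: 0.0175·456.2^0.57·exp(0.008·72+0.085·-8.3) = 0.5041
  sum: 1.582 + 0.5041 → r_corr = 2.086 μm/a
Power-law: D(7) = r_corr · 7^0.813
  D(7) = 2.086 × 7^0.813 = 2.086 × 4.865 = 10.15 μm
  Mass loss = 10.15 μm × 7.14 g/cm³ = 72.47 g·m⁻²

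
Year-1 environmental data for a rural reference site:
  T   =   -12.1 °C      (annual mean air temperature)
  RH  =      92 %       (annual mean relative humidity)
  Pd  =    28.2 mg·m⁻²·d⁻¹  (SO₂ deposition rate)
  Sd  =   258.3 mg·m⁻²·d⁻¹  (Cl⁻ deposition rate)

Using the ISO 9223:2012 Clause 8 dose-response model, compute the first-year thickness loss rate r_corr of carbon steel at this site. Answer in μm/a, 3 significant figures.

carbon steel: temperature factor f = +0.150·(-22.1) = -3.3150
  Pd branch = 1.77·Pd^0.52·e^(0.02·RH+f) = 2.299 μm/a
  Cl⁻ term: 0.102·258.3^0.62·exp(0.033·92+0.04·-12.1) = 40.97
  sum: 2.299 + 40.97 → r_corr = 43.27 μm/a

r_corr = 43.3 μm/a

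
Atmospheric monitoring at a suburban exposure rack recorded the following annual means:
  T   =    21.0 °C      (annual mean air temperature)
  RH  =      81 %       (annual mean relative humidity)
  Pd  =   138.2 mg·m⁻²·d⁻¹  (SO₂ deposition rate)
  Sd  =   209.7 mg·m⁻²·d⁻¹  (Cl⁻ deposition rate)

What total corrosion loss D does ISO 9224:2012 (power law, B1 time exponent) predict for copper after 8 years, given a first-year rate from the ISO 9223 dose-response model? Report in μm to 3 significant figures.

copper: T>10 °C ⇒ hinge -0.080·(21.0−10) = -0.8800
  Pd branch = 0.0053·Pd^0.26·e^(0.059·RH+f) = 0.9422 μm/a
  Cl⁻ term: 0.01025·209.7^0.27·exp(0.036·81+0.049·21.0) = 2.243
  r_corr = 0.9422 + 2.243 = 3.185 μm/a
ISO 9224: D(t) = r_corr · t^b with b = 0.667 (copper, B1)
  D(8) = 3.185 × 8^0.667 = 3.185 × 4.003 = 12.75 μm

D(8) = 12.7 μm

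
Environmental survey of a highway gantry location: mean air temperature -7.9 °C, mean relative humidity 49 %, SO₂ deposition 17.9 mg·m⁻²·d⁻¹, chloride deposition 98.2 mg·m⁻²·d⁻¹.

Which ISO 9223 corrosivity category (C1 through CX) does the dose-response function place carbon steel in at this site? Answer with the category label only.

carbon steel: T≤10 °C ⇒ hinge +0.150·(-7.9−10) = -2.6850
  sulphur-dioxide contribution → 1.442 μm/a
  chloride contribution → 6.438 μm/a
  total first-year rate 7.88 μm/a
ISO 9223 Table 2 (carbon steel): 1.3 < 7.88 ≤ 25 μm/a ⇒ C2

C2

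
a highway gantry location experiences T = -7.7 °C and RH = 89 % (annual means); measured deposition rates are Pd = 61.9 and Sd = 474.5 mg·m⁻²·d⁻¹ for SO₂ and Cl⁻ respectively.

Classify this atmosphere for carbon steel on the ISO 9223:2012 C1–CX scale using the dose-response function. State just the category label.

C4

carbon steel: f(T) = +0.150·(T−10) [T≤10 °C] = -2.6550
  SO₂ term: 1.77·61.9^0.52·exp(0.02·89-2.6550) = 6.304
  Cl⁻ term: 0.102·474.5^0.62·exp(0.033·89+0.04·-7.7) = 64.51
  r_corr = 6.304 + 64.51 = 70.81 μm/a
70.8 μm/a falls in (50, 80] for carbon steel → category C4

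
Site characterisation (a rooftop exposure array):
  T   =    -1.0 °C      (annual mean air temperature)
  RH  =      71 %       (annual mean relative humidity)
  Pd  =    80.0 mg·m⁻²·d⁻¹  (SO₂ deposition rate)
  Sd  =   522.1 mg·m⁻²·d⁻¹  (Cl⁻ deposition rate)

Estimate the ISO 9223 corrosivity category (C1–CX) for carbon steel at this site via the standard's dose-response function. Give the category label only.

carbon steel: temperature factor f = +0.150·(-11.0) = -1.6500
  SO₂ term: 1.77·80.0^0.52·exp(0.02·71-1.6500) = 13.73
  Cl⁻ term: 0.102·522.1^0.62·exp(0.033·71+0.04·-1.0) = 49.41
  r_corr = 13.73 + 49.41 = 63.14 μm/a
Category bounds: 50…80 μm/a bracket r_corr ⇒ C4

C4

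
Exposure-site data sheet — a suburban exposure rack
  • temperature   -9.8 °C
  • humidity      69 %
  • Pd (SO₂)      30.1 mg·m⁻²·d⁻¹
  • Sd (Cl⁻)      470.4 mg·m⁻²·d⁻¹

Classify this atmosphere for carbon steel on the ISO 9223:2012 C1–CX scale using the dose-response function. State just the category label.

carbon steel: T≤10 °C ⇒ hinge +0.150·(-9.8−10) = -2.9700
  SO₂ term: 1.77·30.1^0.52·exp(0.02·69-2.9700) = 2.12
  Cl⁻ term: 0.102·470.4^0.62·exp(0.033·69+0.04·-9.8) = 30.49
  sum: 2.12 + 30.49 → r_corr = 32.61 μm/a
32.6 μm/a falls in (25, 50] for carbon steel → category C3

C3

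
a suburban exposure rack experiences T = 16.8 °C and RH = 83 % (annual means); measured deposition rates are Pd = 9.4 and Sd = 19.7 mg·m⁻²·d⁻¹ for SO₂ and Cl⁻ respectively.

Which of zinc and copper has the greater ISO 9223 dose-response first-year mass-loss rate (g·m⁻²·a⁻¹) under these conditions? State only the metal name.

copper

zinc: temperature factor f = -0.071·(6.8) = -0.4828
  SO₂ term: 0.0129·9.4^0.44·exp(0.046·83-0.4828) = 0.971
  Sd branch = 0.0175·Sd^0.57·e^(0.008·RH+0.085·T) = 0.7752 μm/a
  sum: 0.971 + 0.7752 → r_corr = 1.746 μm/a
  mass loss = 1.746 μm/a × 7.14 g/cm³ = 12.47 g·m⁻²·a⁻¹
copper: f(T) = -0.080·(T−10) [T>10 °C] = -0.5440
  Pd branch = 0.0053·Pd^0.26·e^(0.059·RH+f) = 0.7375 μm/a
  Cl⁻ term: 0.01025·19.7^0.27·exp(0.036·83+0.049·16.8) = 1.036
  sum: 0.7375 + 1.036 → r_corr = 1.774 μm/a
  mass loss = 1.774 μm/a × 8.96 g/cm³ = 15.89 g·m⁻²·a⁻¹
Ordering by g·m⁻²·a⁻¹: copper (15.9) > zinc (12.5)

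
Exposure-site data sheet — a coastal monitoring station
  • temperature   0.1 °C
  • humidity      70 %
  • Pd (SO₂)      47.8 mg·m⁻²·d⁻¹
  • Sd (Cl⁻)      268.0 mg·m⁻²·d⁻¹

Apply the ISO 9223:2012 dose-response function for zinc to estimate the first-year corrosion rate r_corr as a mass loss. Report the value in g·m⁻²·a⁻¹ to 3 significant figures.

r_corr = 14.0 g·m⁻²·a⁻¹

zinc: T≤10 °C ⇒ hinge +0.038·(0.1−10) = -0.3762
  SO₂ term: 0.0129·47.8^0.44·exp(0.046·70-0.3762) = 1.215
  Sd branch = 0.0175·Sd^0.57·e^(0.008·RH+0.085·T) = 0.7481 μm/a
  r_corr = 1.215 + 0.7481 = 1.963 μm/a
Convert to mass loss: 1.963 μm/a × 7.14 g/cm³ = 14.02 g·m⁻²·a⁻¹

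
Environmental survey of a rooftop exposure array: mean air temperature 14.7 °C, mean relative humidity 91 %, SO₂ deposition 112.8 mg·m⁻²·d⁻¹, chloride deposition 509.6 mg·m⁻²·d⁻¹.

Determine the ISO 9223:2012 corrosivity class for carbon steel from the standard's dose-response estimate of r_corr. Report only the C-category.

CX

carbon steel: f(T) = -0.054·(T−10) [T>10 °C] = -0.2538
  sulphur-dioxide contribution → 98.94 μm/a
  chloride contribution → 176.5 μm/a
  total first-year rate 275.4 μm/a
275 μm/a falls in (200, 700] for carbon steel → category CX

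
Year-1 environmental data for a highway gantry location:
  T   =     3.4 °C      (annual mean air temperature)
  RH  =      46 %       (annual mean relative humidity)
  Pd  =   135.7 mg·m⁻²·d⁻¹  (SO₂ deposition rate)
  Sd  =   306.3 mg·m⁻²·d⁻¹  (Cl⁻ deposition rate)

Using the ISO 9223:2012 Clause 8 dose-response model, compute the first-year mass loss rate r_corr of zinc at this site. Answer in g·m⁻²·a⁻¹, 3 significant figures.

r_corr = 11.5 g·m⁻²·a⁻¹

zinc: T≤10 °C ⇒ hinge +0.038·(3.4−10) = -0.2508
  Pd branch = 0.0129·Pd^0.44·e^(0.046·RH+f) = 0.7227 μm/a
  Sd branch = 0.0175·Sd^0.57·e^(0.008·RH+0.085·T) = 0.882 μm/a
  sum: 0.7227 + 0.882 → r_corr = 1.605 μm/a
Convert to mass loss: 1.605 μm/a × 7.14 g/cm³ = 11.46 g·m⁻²·a⁻¹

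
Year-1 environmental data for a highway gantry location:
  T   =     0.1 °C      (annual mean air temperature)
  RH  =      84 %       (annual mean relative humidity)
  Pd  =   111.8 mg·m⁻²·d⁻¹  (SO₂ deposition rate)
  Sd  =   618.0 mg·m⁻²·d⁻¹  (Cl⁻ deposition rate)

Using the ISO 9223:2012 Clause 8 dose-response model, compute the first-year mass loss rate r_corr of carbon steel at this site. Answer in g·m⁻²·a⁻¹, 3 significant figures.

carbon steel: T≤10 °C ⇒ hinge +0.150·(0.1−10) = -1.4850
  sulphur-dioxide contribution → 24.99 μm/a
  chloride contribution → 88.03 μm/a
  total first-year rate 113 μm/a
Convert to mass loss: 113 μm/a × 7.85 g/cm³ = 887.2 g·m⁻²·a⁻¹

r_corr = 887 g·m⁻²·a⁻¹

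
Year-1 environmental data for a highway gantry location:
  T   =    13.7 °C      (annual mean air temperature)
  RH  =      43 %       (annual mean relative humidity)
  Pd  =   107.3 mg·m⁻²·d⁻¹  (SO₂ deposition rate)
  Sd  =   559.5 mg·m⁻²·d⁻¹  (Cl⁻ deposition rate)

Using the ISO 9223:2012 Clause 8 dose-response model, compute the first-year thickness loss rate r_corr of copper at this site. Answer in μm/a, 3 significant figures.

copper: temperature factor f = -0.080·(3.7) = -0.2960
  sulphur-dioxide contribution → 0.1681 μm/a
  chloride contribution → 0.5205 μm/a
  total first-year rate 0.6886 μm/a

r_corr = 0.689 μm/a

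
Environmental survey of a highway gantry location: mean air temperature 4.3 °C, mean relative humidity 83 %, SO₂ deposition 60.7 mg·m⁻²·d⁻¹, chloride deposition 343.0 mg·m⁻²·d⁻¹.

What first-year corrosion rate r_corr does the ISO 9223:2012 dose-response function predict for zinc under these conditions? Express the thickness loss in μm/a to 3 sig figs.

r_corr = 4.24 μm/a

zinc: temperature factor f = +0.038·(-5.7) = -0.2166
  Pd branch = 0.0129·Pd^0.44·e^(0.046·RH+f) = 2.879 μm/a
  Cl⁻ term: 0.0175·343.0^0.57·exp(0.008·83+0.085·4.3) = 1.365
  r_corr = 2.879 + 1.365 = 4.245 μm/a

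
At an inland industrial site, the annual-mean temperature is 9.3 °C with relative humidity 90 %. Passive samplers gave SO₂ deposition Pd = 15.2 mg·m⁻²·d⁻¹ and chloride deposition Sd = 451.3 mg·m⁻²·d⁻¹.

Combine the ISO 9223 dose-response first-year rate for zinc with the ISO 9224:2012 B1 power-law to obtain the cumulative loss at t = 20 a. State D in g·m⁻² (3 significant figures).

D(20) = 424 g·m⁻²

zinc: temperature factor f = +0.038·(-0.7) = -0.0266
  SO₂ term: 0.0129·15.2^0.44·exp(0.046·90-0.0266) = 2.612
  Cl⁻ term: 0.0175·451.3^0.57·exp(0.008·90+0.085·9.3) = 2.583
  r_corr = 2.612 + 2.583 = 5.195 μm/a
Power-law: D(20) = r_corr · 20^0.813
  D(20) = 5.195 × 20^0.813 = 5.195 × 11.42 = 59.34 μm
  Mass loss = 59.34 μm × 7.14 g/cm³ = 423.7 g·m⁻²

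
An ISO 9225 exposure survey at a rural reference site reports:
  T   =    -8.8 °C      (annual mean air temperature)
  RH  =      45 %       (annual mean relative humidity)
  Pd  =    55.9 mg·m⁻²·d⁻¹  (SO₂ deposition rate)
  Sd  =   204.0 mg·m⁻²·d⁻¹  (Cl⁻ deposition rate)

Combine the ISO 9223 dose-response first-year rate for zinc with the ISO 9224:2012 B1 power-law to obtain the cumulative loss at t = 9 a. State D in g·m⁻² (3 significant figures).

D(9) = 23.0 g·m⁻²

zinc: f(T) = +0.038·(T−10) [T≤10 °C] = -0.7144
  sulphur-dioxide contribution → 0.2939 μm/a
  chloride contribution → 0.246 μm/a
  ⇒ r_corr(zinc) = 0.5399 μm/a
Power-law: D(9) = r_corr · 9^0.813
  D(9) = 0.5399 × 9^0.813 = 0.5399 × 5.968 = 3.222 μm
  Mass loss = 3.222 μm × 7.14 g/cm³ = 23.01 g·m⁻²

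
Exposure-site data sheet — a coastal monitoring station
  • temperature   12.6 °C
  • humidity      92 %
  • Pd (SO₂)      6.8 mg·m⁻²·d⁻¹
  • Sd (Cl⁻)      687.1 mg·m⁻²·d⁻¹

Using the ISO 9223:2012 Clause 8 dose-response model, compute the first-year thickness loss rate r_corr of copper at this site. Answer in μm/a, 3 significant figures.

r_corr = 4.66 μm/a

copper: temperature factor f = -0.080·(2.6) = -0.2080
  Pd branch = 0.0053·Pd^0.26·e^(0.059·RH+f) = 1.613 μm/a
  Cl⁻ term: 0.01025·687.1^0.27·exp(0.036·92+0.049·12.6) = 3.043
  r_corr = 1.613 + 3.043 = 4.656 μm/a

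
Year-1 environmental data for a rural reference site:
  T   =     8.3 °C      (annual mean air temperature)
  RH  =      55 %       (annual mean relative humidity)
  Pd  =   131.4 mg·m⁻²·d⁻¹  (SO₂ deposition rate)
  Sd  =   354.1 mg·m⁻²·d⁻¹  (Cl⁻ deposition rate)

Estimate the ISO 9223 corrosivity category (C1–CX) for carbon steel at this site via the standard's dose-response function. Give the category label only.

C5

carbon steel: T≤10 °C ⇒ hinge +0.150·(8.3−10) = -0.2550
  sulphur-dioxide contribution → 52.07 μm/a
  chloride contribution → 33.23 μm/a
  ⇒ r_corr(carbon steel) = 85.3 μm/a
Category bounds: 80…200 μm/a bracket r_corr ⇒ C5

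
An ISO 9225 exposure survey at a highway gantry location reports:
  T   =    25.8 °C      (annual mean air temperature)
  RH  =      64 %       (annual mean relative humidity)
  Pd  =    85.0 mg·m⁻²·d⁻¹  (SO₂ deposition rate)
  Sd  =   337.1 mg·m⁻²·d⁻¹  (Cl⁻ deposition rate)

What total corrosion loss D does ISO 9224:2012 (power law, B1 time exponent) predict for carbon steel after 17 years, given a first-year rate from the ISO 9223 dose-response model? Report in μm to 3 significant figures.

D(17) = 505 μm

carbon steel: T>10 °C ⇒ hinge -0.054·(25.8−10) = -0.8532
  sulphur-dioxide contribution → 27.33 μm/a
  chloride contribution → 87.34 μm/a
  ⇒ r_corr(carbon steel) = 114.7 μm/a
ISO 9224: D(t) = r_corr · t^b with b = 0.523 (carbon steel, B1)
  D(17) = 114.7 × 17^0.523 = 114.7 × 4.401 = 504.6 μm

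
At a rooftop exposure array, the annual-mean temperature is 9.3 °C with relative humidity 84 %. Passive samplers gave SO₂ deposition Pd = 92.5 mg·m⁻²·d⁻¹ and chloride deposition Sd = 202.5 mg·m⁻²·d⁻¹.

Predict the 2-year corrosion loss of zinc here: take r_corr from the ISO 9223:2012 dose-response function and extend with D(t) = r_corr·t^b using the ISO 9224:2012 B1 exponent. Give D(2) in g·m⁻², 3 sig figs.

zinc: f(T) = +0.038·(T−10) [T≤10 °C] = -0.0266
  SO₂ term: 0.0129·92.5^0.44·exp(0.046·84-0.0266) = 4.388
  Cl⁻ term: 0.0175·202.5^0.57·exp(0.008·84+0.085·9.3) = 1.559
  r_corr = 4.388 + 1.559 = 5.947 μm/a
Long-term exponent b (ISO 9224 Table 2, B1) = 0.813
  D(2) = 5.947 × 2^0.813 = 5.947 × 1.757 = 10.45 μm
  Mass loss = 10.45 μm × 7.14 g/cm³ = 74.6 g·m⁻²

D(2) = 74.6 g·m⁻²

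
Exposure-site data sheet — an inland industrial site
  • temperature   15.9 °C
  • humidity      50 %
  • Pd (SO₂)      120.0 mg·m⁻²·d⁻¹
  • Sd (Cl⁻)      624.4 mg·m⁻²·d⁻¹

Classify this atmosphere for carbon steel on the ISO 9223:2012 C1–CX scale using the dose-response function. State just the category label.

carbon steel: temperature factor f = -0.054·(5.9) = -0.3186
  Pd branch = 1.77·Pd^0.52·e^(0.02·RH+f) = 42.18 μm/a
  Sd branch = 0.102·Sd^0.62·e^(0.033·RH+0.04·T) = 54.27 μm/a
  r_corr = 42.18 + 54.27 = 96.45 μm/a
96.5 μm/a falls in (80, 200] for carbon steel → category C5

C5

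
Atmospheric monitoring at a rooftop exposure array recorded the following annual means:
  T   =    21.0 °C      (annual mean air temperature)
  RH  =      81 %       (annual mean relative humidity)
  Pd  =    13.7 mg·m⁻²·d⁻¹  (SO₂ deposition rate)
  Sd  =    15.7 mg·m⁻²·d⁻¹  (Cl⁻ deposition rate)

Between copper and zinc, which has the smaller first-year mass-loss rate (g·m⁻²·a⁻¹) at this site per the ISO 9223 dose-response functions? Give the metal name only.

copper: f(T) = -0.080·(T−10) [T>10 °C] = -0.8800
  Pd branch = 0.0053·Pd^0.26·e^(0.059·RH+f) = 0.5166 μm/a
  Sd branch = 0.01025·Sd^0.27·e^(0.036·RH+0.049·T) = 1.114 μm/a
  r_corr = 0.5166 + 1.114 = 1.631 μm/a
  mass loss = 1.631 μm/a × 8.96 g/cm³ = 14.61 g·m⁻²·a⁻¹
zinc: T>10 °C ⇒ hinge -0.071·(21.0−10) = -0.7810
  SO₂ term: 0.0129·13.7^0.44·exp(0.046·81-0.7810) = 0.7758
  Cl⁻ term: 0.0175·15.7^0.57·exp(0.008·81+0.085·21.0) = 0.9579
  sum: 0.7758 + 0.9579 → r_corr = 1.734 μm/a
  mass loss = 1.734 μm/a × 7.14 g/cm³ = 12.38 g·m⁻²·a⁻¹
Ordering by g·m⁻²·a⁻¹: copper (14.6) > zinc (12.4)

zinc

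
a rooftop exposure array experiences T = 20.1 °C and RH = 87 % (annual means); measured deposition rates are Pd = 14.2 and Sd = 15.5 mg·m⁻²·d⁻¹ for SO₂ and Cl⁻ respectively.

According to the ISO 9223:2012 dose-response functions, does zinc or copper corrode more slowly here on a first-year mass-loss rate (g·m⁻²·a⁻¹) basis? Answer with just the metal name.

zinc

zinc: T>10 °C ⇒ hinge -0.071·(20.1−10) = -0.7171
  sulphur-dioxide contribution → 1.107 μm/a
  chloride contribution → 0.9242 μm/a
  ⇒ r_corr(zinc) = 2.031 μm/a
  mass loss = 2.031 μm/a × 7.14 g/cm³ = 14.5 g·m⁻²·a⁻¹
copper: f(T) = -0.080·(T−10) [T>10 °C] = -0.8080
  sulphur-dioxide contribution → 0.7984 μm/a
  chloride contribution → 1.318 μm/a
  total first-year rate 2.117 μm/a
  mass loss = 2.117 μm/a × 8.96 g/cm³ = 18.97 g·m⁻²·a⁻¹
Ordering by g·m⁻²·a⁻¹: copper (19) > zinc (14.5)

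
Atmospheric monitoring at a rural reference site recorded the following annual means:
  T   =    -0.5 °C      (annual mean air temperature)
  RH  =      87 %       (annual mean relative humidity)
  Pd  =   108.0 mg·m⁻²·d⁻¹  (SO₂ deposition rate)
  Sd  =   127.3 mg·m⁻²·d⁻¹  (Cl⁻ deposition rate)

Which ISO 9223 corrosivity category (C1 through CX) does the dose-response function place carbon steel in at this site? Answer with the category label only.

C4

carbon steel: f(T) = +0.150·(T−10) [T≤10 °C] = -1.5750
  Pd branch = 1.77·Pd^0.52·e^(0.02·RH+f) = 23.82 μm/a
  Sd branch = 0.102·Sd^0.62·e^(0.033·RH+0.04·T) = 35.63 μm/a
  r_corr = 23.82 + 35.63 = 59.45 μm/a
Category bounds: 50…80 μm/a bracket r_corr ⇒ C4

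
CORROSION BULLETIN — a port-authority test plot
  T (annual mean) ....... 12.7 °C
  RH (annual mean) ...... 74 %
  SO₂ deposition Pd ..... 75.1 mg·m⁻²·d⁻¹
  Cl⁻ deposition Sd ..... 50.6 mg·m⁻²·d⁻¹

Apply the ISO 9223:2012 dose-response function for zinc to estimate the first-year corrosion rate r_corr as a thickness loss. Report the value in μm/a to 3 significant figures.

r_corr = 3.01 μm/a

zinc: temperature factor f = -0.071·(2.7) = -0.1917
  Pd branch = 0.0129·Pd^0.44·e^(0.046·RH+f) = 2.143 μm/a
  Cl⁻ term: 0.0175·50.6^0.57·exp(0.008·74+0.085·12.7) = 0.8716
  r_corr = 2.143 + 0.8716 = 3.014 μm/a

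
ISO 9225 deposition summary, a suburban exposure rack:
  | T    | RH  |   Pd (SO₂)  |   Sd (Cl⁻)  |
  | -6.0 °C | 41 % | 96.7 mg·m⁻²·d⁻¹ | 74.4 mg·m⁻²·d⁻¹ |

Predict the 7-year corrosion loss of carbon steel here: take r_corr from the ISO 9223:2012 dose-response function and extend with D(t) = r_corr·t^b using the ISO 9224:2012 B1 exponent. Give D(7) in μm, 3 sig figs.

carbon steel: f(T) = +0.150·(T−10) [T≤10 °C] = -2.4000
  sulphur-dioxide contribution → 3.928 μm/a
  chloride contribution → 4.491 μm/a
  ⇒ r_corr(carbon steel) = 8.419 μm/a
Long-term exponent b (ISO 9224 Table 2, B1) = 0.523
  D(7) = 8.419 × 7^0.523 = 8.419 × 2.767 = 23.3 μm

D(7) = 23.3 μm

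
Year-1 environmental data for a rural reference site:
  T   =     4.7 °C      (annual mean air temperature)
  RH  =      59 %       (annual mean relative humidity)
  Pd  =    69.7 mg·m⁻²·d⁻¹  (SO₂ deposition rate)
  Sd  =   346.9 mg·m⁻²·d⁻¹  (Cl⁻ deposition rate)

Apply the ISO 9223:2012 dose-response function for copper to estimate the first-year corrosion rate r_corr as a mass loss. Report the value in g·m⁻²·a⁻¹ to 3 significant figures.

r_corr = 7.08 g·m⁻²·a⁻¹

copper: f(T) = +0.126·(T−10) [T≤10 °C] = -0.6678
  Pd branch = 0.0053·Pd^0.26·e^(0.059·RH+f) = 0.2662 μm/a
  Sd branch = 0.01025·Sd^0.27·e^(0.036·RH+0.049·T) = 0.5236 μm/a
  r_corr = 0.2662 + 0.5236 = 0.7899 μm/a
Convert to mass loss: 0.7899 μm/a × 8.96 g/cm³ = 7.077 g·m⁻²·a⁻¹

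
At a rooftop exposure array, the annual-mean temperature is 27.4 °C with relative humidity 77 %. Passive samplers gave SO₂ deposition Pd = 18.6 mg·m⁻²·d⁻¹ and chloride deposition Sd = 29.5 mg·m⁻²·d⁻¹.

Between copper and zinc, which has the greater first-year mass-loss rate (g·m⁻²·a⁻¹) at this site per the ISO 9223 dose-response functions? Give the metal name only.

zinc

copper: temperature factor f = -0.080·(17.4) = -1.3920
  sulphur-dioxide contribution → 0.2647 μm/a
  chloride contribution → 1.565 μm/a
  total first-year rate 1.83 μm/a
  mass loss = 1.83 μm/a × 8.96 g/cm³ = 16.39 g·m⁻²·a⁻¹
zinc: temperature factor f = -0.071·(17.4) = -1.2354
  sulphur-dioxide contribution → 0.4687 μm/a
  chloride contribution → 2.29 μm/a
  ⇒ r_corr(zinc) = 2.759 μm/a
  mass loss = 2.759 μm/a × 7.14 g/cm³ = 19.7 g·m⁻²·a⁻¹
Ordering by g·m⁻²·a⁻¹: zinc (19.7) > copper (16.4)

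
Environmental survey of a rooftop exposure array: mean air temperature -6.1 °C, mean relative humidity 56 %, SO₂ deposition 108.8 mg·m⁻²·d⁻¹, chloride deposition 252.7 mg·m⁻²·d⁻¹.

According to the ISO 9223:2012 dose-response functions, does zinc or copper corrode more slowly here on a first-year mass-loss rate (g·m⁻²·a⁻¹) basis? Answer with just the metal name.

zinc: T≤10 °C ⇒ hinge +0.038·(-6.1−10) = -0.6118
  Pd branch = 0.0129·Pd^0.44·e^(0.046·RH+f) = 0.724 μm/a
  Cl⁻ term: 0.0175·252.7^0.57·exp(0.008·56+0.085·-6.1) = 0.3819
  r_corr = 0.724 + 0.3819 = 1.106 μm/a
  mass loss = 1.106 μm/a × 7.14 g/cm³ = 7.896 g·m⁻²·a⁻¹
copper: f(T) = +0.126·(T−10) [T≤10 °C] = -2.0286
  SO₂ term: 0.0053·108.8^0.26·exp(0.059·56-2.0286) = 0.06422
  Sd branch = 0.01025·Sd^0.27·e^(0.036·RH+0.049·T) = 0.2542 μm/a
  sum: 0.06422 + 0.2542 → r_corr = 0.3184 μm/a
  mass loss = 0.3184 μm/a × 8.96 g/cm³ = 2.853 g·m⁻²·a⁻¹
Ordering by g·m⁻²·a⁻¹: zinc (7.9) > copper (2.85)

copper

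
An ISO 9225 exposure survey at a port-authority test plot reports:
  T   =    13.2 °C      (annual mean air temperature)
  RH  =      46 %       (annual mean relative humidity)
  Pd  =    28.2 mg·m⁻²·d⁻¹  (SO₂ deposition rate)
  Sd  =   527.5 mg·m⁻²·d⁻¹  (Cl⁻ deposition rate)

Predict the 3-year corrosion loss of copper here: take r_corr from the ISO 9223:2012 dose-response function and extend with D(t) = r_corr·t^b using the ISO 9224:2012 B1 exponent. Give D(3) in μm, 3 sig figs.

D(3) = 1.47 μm

copper: T>10 °C ⇒ hinge -0.080·(13.2−10) = -0.2560
  SO₂ term: 0.0053·28.2^0.26·exp(0.059·46-0.2560) = 0.1475
  Sd branch = 0.01025·Sd^0.27·e^(0.036·RH+0.049·T) = 0.557 μm/a
  sum: 0.1475 + 0.557 → r_corr = 0.7045 μm/a
Power-law: D(3) = r_corr · 3^0.667
  D(3) = 0.7045 × 3^0.667 = 0.7045 × 2.081 = 1.466 μm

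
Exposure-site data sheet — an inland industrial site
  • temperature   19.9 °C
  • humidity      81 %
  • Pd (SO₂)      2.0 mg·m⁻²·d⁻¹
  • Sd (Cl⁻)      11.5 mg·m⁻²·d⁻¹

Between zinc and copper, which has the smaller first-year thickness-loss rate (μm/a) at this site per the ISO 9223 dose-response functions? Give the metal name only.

zinc

zinc: temperature factor f = -0.071·(9.9) = -0.7029
  SO₂ term: 0.0129·2.0^0.44·exp(0.046·81-0.7029) = 0.3597
  Cl⁻ term: 0.0175·11.5^0.57·exp(0.008·81+0.085·19.9) = 0.7306
  sum: 0.3597 + 0.7306 → r_corr = 1.09 μm/a
copper: f(T) = -0.080·(T−10) [T>10 °C] = -0.7920
  Pd branch = 0.0053·Pd^0.26·e^(0.059·RH+f) = 0.342 μm/a
  Sd branch = 0.01025·Sd^0.27·e^(0.036·RH+0.049·T) = 0.9705 μm/a
  r_corr = 0.342 + 0.9705 = 1.313 μm/a
Ordering by μm/a: copper (1.31) > zinc (1.09)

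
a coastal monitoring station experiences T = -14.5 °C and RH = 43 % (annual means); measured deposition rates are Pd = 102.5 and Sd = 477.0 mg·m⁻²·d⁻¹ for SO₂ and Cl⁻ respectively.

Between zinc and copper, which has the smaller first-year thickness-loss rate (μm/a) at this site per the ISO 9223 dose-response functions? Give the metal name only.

copper

zinc: temperature factor f = +0.038·(-24.5) = -0.9310
  SO₂ term: 0.0129·102.5^0.44·exp(0.046·43-0.9310) = 0.2818
  Sd branch = 0.0175·Sd^0.57·e^(0.008·RH+0.085·T) = 0.2421 μm/a
  r_corr = 0.2818 + 0.2421 = 0.5239 μm/a
copper: f(T) = +0.126·(T−10) [T≤10 °C] = -3.0870
  SO₂ term: 0.0053·102.5^0.26·exp(0.059·43-3.0870) = 0.01019
  Sd branch = 0.01025·Sd^0.27·e^(0.036·RH+0.049·T) = 0.1252 μm/a
  r_corr = 0.01019 + 0.1252 = 0.1354 μm/a
Ordering by μm/a: zinc (0.524) > copper (0.135)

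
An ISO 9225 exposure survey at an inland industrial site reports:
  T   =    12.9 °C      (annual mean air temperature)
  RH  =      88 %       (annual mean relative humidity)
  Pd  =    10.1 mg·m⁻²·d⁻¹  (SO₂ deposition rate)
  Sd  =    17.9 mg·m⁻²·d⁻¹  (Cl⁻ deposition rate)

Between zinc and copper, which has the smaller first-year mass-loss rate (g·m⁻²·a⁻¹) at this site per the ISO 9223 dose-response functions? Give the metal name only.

zinc

zinc: T>10 °C ⇒ hinge -0.071·(12.9−10) = -0.2059
  SO₂ term: 0.0129·10.1^0.44·exp(0.046·88-0.2059) = 1.664
  Cl⁻ term: 0.0175·17.9^0.57·exp(0.008·88+0.085·12.9) = 0.5484
  sum: 1.664 + 0.5484 → r_corr = 2.212 μm/a
  mass loss = 2.212 μm/a × 7.14 g/cm³ = 15.8 g·m⁻²·a⁻¹
copper: temperature factor f = -0.080·(2.9) = -0.2320
  Pd branch = 0.0053·Pd^0.26·e^(0.059·RH+f) = 1.379 μm/a
  Cl⁻ term: 0.01025·17.9^0.27·exp(0.036·88+0.049·12.9) = 0.9985
  sum: 1.379 + 0.9985 → r_corr = 2.377 μm/a
  mass loss = 2.377 μm/a × 8.96 g/cm³ = 21.3 g·m⁻²·a⁻¹
Ordering by g·m⁻²·a⁻¹: copper (21.3) > zinc (15.8)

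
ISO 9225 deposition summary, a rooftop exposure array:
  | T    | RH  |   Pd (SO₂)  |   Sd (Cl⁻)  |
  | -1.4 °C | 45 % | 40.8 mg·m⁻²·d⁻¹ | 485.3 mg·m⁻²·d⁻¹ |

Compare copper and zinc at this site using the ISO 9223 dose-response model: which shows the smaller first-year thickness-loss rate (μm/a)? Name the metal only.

copper: f(T) = +0.126·(T−10) [T≤10 °C] = -1.4364
  Pd branch = 0.0053·Pd^0.26·e^(0.059·RH+f) = 0.04702 μm/a
  Cl⁻ term: 0.01025·485.3^0.27·exp(0.036·45+0.049·-1.4) = 0.2569
  sum: 0.04702 + 0.2569 → r_corr = 0.3039 μm/a
zinc: f(T) = +0.038·(T−10) [T≤10 °C] = -0.4332
  Pd branch = 0.0129·Pd^0.44·e^(0.046·RH+f) = 0.3389 μm/a
  Sd branch = 0.0175·Sd^0.57·e^(0.008·RH+0.085·T) = 0.7564 μm/a
  r_corr = 0.3389 + 0.7564 = 1.095 μm/a
Ordering by μm/a: zinc (1.1) > copper (0.304)

copper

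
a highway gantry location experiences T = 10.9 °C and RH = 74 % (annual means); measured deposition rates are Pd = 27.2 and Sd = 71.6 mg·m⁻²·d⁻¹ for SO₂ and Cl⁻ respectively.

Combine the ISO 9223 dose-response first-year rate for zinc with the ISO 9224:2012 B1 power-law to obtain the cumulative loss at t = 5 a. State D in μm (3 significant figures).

D(5) = 9.14 μm

zinc: f(T) = -0.071·(T−10) [T>10 °C] = -0.0639
  sulphur-dioxide contribution → 1.557 μm/a
  chloride contribution → 0.9116 μm/a
  total first-year rate 2.469 μm/a
Long-term exponent b (ISO 9224 Table 2, B1) = 0.813
  D(5) = 2.469 × 5^0.813 = 2.469 × 3.701 = 9.136 μm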